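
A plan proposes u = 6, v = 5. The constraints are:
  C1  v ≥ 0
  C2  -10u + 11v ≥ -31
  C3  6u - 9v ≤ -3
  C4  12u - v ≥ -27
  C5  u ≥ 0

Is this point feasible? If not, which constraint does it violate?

C1: 5 ≥ 0 ✓
C2: -5 ≥ -31 ✓
C3: -9 ≤ -3 ✓
C4: 67 ≥ -27 ✓
C5: 6 ≥ 0 ✓

feasible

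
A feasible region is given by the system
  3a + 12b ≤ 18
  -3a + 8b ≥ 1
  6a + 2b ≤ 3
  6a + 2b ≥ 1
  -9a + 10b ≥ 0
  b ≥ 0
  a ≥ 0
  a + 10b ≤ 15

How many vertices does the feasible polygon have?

5

Of the 27 pairwise boundary intersections, those satisfying every inequality are:
  (0, 3/2)
  (1/9, 1/6)
  (5/21, 3/14)
  (5/13, 9/26)
  (0, 1/2)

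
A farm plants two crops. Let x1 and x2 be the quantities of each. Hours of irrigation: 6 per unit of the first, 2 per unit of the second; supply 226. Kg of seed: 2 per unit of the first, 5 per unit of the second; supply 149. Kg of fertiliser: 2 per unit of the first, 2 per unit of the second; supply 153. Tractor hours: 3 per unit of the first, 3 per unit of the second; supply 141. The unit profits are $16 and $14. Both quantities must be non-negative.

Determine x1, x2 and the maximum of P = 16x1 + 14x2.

Vertices and P = 16x1 + 14x2:
  (0, 0) → P = 0
  (0, 149/5) → P = 2086/5
  (113/3, 0) → P = 1808/3
  (33, 14) → P = 724
  (86/3, 55/3) → P = 2146/3

At the optimal vertex, 6x1 + 2x2 = 226 and 3x1 + 3x2 = 141.
Solving simultaneously gives x1 = 33, x2 = 14.

x1 = 33, x2 = 14, maximum P = 724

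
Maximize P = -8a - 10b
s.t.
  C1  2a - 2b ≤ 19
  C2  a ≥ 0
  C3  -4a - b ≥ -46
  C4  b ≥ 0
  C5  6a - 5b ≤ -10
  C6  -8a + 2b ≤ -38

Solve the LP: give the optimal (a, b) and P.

a = 15/2, b = 11, maximum P = -170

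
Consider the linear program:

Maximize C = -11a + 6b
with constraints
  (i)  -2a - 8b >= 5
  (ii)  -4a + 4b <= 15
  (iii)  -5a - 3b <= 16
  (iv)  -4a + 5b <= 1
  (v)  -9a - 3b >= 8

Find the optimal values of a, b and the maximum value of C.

a = -83/37, b = -59/37, maximum C = 559/37

Vertices and C = -11a + 6b:
  (-11/14, -3/7) → C = 85/14
  (-49/66, -29/66) → C = 365/66
  (-83/37, -59/37) → C = 559/37
  (2, -26/3) → C = -74

At the optimal vertex, -5a - 3b = 16 and -4a + 5b = 1.
Solving simultaneously gives a = -83/37, b = -59/37.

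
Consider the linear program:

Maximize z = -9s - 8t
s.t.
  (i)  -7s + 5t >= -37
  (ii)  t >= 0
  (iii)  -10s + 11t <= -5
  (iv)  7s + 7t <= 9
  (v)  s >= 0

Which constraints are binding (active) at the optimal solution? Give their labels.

(ii) and (iii)

Corner points and z = -9s - 8t:
  (1/2, 0) → z = -9/2
  (9/7, 0) → z = -81/7
  (134/147, 55/147) → z = -1646/147

The maximum is at (1/2, 0). Substituting into each constraint, equality holds for (ii) and (iii); the remaining constraints have slack.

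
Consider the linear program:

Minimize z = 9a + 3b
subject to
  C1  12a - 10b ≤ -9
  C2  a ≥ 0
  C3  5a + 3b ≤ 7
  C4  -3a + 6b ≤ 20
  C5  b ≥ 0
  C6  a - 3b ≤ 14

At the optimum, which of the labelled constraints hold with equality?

C1 and C2

Extreme points and z = 9a + 3b:
  (0, 9/10) → z = 27/10
  (1/2, 3/2) → z = 9
  (0, 7/3) → z = 7

The minimum is at (0, 9/10). Substituting into each constraint, equality holds for C1 and C2; the remaining constraints have slack.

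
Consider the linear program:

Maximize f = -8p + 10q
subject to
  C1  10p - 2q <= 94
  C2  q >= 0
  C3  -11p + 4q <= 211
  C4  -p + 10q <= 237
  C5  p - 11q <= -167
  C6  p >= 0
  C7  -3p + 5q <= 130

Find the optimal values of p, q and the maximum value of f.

Vertices and f = -8p + 10q:
  (101/7, 176/7) → f = 136
  (38/3, 49/3) → f = 62
  (0, 237/10) → f = 237
  (0, 167/11) → f = 1670/11

At the optimal vertex, -p + 10q = 237 and p = 0.
Solving simultaneously gives p = 0, q = 237/10.

p = 0, q = 237/10, maximum f = 237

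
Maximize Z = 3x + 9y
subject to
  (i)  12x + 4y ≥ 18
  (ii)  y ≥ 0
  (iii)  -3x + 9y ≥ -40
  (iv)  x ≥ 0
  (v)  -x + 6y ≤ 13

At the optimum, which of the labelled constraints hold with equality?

Feasible corners and Z = 3x + 9y:
  (3/2, 0) → Z = 9/2
  (14/19, 87/38) → Z = 867/38
  (40/3, 0) → Z = 40
  (119/3, 79/9) → Z = 198

The maximum is at (119/3, 79/9). Substituting into each constraint, equality holds for (iii) and (v); the remaining constraints have slack.

(iii) and (v)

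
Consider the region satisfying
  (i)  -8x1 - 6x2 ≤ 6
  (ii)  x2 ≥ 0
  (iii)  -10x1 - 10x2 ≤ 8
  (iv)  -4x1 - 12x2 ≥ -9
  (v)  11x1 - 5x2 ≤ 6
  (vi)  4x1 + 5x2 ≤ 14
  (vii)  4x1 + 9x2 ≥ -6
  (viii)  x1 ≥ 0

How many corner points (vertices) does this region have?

4

Of the 28 pairwise boundary intersections, those satisfying every inequality are:
  (6/11, 0)
  (0, 0)
  (117/152, 75/152)
  (0, 3/4)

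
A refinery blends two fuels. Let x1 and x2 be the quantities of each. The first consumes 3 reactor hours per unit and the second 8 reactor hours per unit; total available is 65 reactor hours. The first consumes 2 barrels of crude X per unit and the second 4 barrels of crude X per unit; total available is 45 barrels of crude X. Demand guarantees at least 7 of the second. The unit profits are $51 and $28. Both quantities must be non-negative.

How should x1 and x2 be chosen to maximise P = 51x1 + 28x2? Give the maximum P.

x1 = 3, x2 = 7, maximum P = 349

Feasible corners and P = 51x1 + 28x2:
  (0, 65/8) → P = 455/2
  (0, 7) → P = 196
  (3, 7) → P = 349

At the optimal vertex, 3x1 + 8x2 = 65 and x2 = 7.
Solving simultaneously gives x1 = 3, x2 = 7.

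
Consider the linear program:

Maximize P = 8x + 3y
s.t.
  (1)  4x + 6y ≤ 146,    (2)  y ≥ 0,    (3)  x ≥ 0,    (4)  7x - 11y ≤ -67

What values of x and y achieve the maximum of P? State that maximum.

x = 14, y = 15, maximum P = 157

The optimum lies where 4x + 6y = 146 and 7x - 11y = -67.
Solving simultaneously gives x = 14, y = 15.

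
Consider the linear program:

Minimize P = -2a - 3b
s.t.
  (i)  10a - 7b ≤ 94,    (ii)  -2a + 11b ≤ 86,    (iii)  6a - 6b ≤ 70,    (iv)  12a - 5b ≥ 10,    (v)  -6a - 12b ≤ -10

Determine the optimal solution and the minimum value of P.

a = 409/24, b = 131/12, minimum P = -401/6

Extreme points and P = -2a - 3b:
  (409/24, 131/12) → P = -401/6
  (599/81, -232/81) → P = -502/81
  (270/61, 526/61) → P = -2118/61
  (85/87, 10/29) → P = -260/87

The binding constraints are 10a - 7b = 94 and -2a + 11b = 86.
Solving simultaneously gives a = 409/24, b = 131/12.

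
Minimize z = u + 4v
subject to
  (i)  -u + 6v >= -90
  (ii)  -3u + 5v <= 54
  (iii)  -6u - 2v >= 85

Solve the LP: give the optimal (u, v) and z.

u = -774/13, v = -324/13, minimum z = -2070/13

Corner points and z = u + 4v:
  (-774/13, -324/13) → z = -2070/13
  (-165/19, -625/38) → z = -1415/19
  (-533/36, 23/12) → z = -257/36

At the optimal vertex, -u + 6v = -90 and -3u + 5v = 54.
Solving simultaneously gives u = -774/13, v = -324/13.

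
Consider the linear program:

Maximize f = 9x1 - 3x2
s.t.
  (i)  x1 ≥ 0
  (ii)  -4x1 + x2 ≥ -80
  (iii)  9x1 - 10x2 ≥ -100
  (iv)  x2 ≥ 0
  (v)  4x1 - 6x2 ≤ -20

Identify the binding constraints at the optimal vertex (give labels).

Extreme points and f = 9x1 - 3x2:
  (0, 10) → f = -30
  (0, 10/3) → f = -10
  (900/31, 1120/31) → f = 4740/31
  (25, 20) → f = 165

The maximum is at (25, 20). Substituting into each constraint, equality holds for (ii) and (v); the remaining constraints have slack.

(ii) and (v)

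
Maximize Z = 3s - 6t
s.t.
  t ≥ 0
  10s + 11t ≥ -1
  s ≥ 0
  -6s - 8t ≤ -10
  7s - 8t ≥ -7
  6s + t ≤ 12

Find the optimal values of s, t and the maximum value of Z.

Vertices and Z = 3s - 6t:
  (5/3, 0) → Z = 5
  (2, 0) → Z = 6
  (3/13, 14/13) → Z = -75/13
  (89/55, 126/55) → Z = -489/55

The binding constraints are t = 0 and 6s + t = 12.
Solving simultaneously gives s = 2, t = 0.

s = 2, t = 0, maximum Z = 6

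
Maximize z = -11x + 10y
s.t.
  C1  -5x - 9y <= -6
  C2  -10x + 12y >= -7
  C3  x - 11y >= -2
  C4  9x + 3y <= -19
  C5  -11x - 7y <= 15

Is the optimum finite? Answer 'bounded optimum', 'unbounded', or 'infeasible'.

infeasible

The boundaries -5x - 9y = -6 and -10x + 12y = -7 meet at (9/10, 1/6), but that point violates 9x + 3y ≤ -19. Every candidate vertex is excluded by some other constraint, so the feasible region is empty.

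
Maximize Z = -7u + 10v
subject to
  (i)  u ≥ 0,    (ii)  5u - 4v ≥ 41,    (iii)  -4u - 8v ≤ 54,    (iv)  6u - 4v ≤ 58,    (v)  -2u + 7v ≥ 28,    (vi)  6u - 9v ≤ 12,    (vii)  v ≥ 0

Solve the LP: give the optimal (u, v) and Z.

u = 17, v = 11, maximum Z = -9

Extreme points and Z = -7u + 10v:
  (17, 11) → Z = -9
  (107/7, 62/7) → Z = -129/7
  (79/5, 46/5) → Z = -93/5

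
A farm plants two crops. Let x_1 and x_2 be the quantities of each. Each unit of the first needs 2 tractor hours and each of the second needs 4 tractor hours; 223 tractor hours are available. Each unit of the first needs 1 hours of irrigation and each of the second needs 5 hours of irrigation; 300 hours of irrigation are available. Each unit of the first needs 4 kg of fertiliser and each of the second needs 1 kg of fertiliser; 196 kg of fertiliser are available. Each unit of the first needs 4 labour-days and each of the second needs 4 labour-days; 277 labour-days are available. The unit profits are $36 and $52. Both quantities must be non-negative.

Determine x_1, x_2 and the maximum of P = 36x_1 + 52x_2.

Feasible corners and P = 36x_1 + 52x_2:
  (0, 0) → P = 0
  (0, 223/4) → P = 2899
  (49, 0) → P = 1764
  (27, 169/4) → P = 3169
  (169/4, 27) → P = 2925

The binding constraints are 2x_1 + 4x_2 = 223 and 4x_1 + 4x_2 = 277.
Solving simultaneously gives x_1 = 27, x_2 = 169/4.

x_1 = 27, x_2 = 169/4, maximum P = 3169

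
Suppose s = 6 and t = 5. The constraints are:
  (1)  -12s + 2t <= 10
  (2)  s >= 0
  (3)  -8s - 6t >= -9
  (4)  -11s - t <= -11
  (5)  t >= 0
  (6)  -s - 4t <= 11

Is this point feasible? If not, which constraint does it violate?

Constraint (3): -8s - 6t = -78, which is not ≥ -9. All other constraints are satisfied.

not feasible — violates (3)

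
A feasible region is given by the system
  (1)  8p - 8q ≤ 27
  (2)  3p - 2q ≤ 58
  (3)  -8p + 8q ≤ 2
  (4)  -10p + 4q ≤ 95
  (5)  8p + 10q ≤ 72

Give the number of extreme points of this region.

4

Of the 9 pairwise boundary intersections, those satisfying every inequality are:
  (-217/12, -515/24)
  (47/8, 5/2)
  (-47/3, -185/12)
  (139/36, 37/9)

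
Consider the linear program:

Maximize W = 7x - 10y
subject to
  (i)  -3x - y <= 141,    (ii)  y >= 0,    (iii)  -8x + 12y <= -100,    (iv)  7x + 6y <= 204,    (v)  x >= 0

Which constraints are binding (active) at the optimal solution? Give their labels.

(ii) and (iv)

Feasible corners and W = 7x - 10y:
  (25/2, 0) → W = 175/2
  (204/7, 0) → W = 204
  (254/11, 233/33) → W = 3004/33

The maximum is at (204/7, 0). Substituting into each constraint, equality holds for (ii) and (iv); the remaining constraints have slack.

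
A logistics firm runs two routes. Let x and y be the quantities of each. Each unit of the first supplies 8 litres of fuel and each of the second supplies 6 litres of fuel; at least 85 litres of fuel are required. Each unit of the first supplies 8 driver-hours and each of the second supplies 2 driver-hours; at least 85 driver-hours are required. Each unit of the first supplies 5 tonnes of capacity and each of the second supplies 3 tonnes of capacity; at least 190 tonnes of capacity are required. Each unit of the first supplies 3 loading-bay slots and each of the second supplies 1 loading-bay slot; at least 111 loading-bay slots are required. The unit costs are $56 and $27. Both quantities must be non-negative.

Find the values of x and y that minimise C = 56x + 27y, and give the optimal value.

x = 143/4, y = 15/4, minimum C = 8413/4

The feasible region is unbounded (it extends along (0, 1), (1, 0)), but C strictly increases along every unbounded feasible direction, so there is no improving ray and the minimum is attained at a vertex.

The optimum lies where 5x + 3y = 190 and 3x + y = 111.
Solving simultaneously gives x = 143/4, y = 15/4.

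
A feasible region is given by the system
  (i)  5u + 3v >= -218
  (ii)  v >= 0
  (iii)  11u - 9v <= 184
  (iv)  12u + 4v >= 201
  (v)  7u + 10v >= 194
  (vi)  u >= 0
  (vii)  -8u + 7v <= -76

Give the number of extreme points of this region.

Pairwise boundary intersections that survive every other constraint:
  (3586/173, 846/173)
  (604/5, 636/5)
  (706/43, 340/43)

3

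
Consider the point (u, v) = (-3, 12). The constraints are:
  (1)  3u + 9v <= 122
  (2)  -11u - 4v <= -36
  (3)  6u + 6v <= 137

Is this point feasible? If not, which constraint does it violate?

Constraint (2): -11u - 4v = -15, which is not ≤ -36. All other constraints are satisfied.

not feasible — violates (2)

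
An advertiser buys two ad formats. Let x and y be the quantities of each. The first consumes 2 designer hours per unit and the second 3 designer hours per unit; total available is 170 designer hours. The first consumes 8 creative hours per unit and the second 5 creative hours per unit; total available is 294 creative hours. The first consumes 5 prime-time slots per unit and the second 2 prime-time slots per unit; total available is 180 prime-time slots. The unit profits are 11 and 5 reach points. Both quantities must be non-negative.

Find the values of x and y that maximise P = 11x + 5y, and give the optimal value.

Vertices and P = 11x + 5y:
  (0, 0) → P = 0
  (0, 170/3) → P = 850/3
  (36, 0) → P = 396
  (16/7, 386/7) → P = 2106/7
  (104/3, 10/3) → P = 398

x = 104/3, y = 10/3, maximum P = 398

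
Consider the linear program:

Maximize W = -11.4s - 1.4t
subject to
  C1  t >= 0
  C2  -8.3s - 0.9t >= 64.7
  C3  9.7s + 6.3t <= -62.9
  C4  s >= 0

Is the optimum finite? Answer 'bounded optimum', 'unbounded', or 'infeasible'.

The boundaries t = 0 and -8.3s - 0.9t = 64.7 meet at (-647/83, 0), but that point violates s ≥ 0. Every candidate vertex is excluded by some other constraint, so the feasible region is empty.

infeasible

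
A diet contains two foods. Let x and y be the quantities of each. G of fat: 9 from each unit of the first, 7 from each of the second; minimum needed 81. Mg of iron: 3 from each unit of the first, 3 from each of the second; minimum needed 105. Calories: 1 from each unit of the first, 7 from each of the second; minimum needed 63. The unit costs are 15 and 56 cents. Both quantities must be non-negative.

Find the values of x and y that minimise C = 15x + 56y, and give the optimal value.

Extreme points and C = 15x + 56y:
  (0, 35) → C = 1960
  (63, 0) → C = 945
  (91/3, 14/3) → C = 2149/3
The feasible region is unbounded (it extends along (0, 1), (1, 0)), but C strictly increases along every unbounded feasible direction, so there is no improving ray and the minimum is attained at a vertex.

x = 91/3, y = 14/3, minimum C = 2149/3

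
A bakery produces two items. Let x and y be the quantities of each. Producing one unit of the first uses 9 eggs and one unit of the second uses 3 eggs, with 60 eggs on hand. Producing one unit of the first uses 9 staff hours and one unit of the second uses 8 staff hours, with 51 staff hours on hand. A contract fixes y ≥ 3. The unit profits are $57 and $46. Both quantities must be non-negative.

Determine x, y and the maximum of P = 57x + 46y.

Extreme points and P = 57x + 46y:
  (0, 51/8) → P = 1173/4
  (0, 3) → P = 138
  (3, 3) → P = 309

x = 3, y = 3, maximum P = 309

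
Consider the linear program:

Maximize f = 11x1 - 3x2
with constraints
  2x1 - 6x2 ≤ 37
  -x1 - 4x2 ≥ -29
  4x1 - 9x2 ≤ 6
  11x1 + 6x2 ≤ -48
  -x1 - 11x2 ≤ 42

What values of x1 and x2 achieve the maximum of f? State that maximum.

Corner points and f = 11x1 - 3x2:
  (-183/19, 367/38) → f = -5127/38
  (-132/41, -86/41) → f = -1194/41
  (-312/53, -174/53) → f = -2910/53
The feasible region is unbounded (it extends along (-4, 1), (-11, 1)), but f strictly decreases along every unbounded feasible direction, so there is no improving ray and the maximum is attained at a vertex.

At the optimal vertex, 4x1 - 9x2 = 6 and 11x1 + 6x2 = -48.
Solving simultaneously gives x1 = -132/41, x2 = -86/41.

x1 = -132/41, x2 = -86/41, maximum f = -1194/41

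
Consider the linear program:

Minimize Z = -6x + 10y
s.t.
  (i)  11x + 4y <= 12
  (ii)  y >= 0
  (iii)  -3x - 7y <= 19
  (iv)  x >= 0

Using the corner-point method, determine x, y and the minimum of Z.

x = 12/11, y = 0, minimum Z = -72/11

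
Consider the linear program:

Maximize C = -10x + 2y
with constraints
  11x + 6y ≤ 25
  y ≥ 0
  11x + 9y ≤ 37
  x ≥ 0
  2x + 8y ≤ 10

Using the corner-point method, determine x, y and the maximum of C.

Feasible corners and C = -10x + 2y:
  (25/11, 0) → C = -250/11
  (35/19, 15/19) → C = -320/19
  (0, 0) → C = 0
  (0, 5/4) → C = 5/2

The optimum lies where x = 0 and 2x + 8y = 10.
Solving simultaneously gives x = 0, y = 5/4.

x = 0, y = 5/4, maximum C = 5/2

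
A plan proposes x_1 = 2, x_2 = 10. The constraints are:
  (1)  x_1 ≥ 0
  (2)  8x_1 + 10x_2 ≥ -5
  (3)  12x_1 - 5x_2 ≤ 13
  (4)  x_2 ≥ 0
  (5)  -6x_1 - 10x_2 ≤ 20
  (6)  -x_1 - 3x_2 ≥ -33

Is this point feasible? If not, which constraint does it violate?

feasible

(1): 2 ≥ 0 ✓
(2): 116 ≥ -5 ✓
(3): -26 ≤ 13 ✓
(4): 10 ≥ 0 ✓
(5): -112 ≤ 20 ✓
(6): -32 ≥ -33 ✓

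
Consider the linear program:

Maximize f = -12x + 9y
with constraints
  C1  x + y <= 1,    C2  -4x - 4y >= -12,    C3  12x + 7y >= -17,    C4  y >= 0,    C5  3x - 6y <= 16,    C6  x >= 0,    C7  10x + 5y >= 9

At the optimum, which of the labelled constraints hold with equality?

C1 and C7

Vertices and f = -12x + 9y:
  (1, 0) → f = -12
  (4/5, 1/5) → f = -39/5
  (9/10, 0) → f = -54/5

The maximum is at (4/5, 1/5). Substituting into each constraint, equality holds for C1 and C7; the remaining constraints have slack.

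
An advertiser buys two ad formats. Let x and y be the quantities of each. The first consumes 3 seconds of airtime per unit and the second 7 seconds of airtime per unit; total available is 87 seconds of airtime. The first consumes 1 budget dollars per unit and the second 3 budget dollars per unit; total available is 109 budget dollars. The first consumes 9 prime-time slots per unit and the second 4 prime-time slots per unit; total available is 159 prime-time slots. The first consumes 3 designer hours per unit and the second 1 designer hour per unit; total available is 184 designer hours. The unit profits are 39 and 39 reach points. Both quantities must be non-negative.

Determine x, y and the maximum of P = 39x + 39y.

Feasible corners and P = 39x + 39y:
  (0, 0) → P = 0
  (0, 87/7) → P = 3393/7
  (53/3, 0) → P = 689
  (15, 6) → P = 819

At the optimal vertex, 3x + 7y = 87 and 9x + 4y = 159.
Solving simultaneously gives x = 15, y = 6.

x = 15, y = 6, maximum P = 819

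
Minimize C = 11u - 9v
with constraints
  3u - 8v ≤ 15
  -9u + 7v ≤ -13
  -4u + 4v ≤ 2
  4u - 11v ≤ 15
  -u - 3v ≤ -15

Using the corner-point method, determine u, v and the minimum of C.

u = 33/4, v = 35/4, minimum C = 12

Corner points and C = 11u - 9v:
  (45, 15) → C = 360
  (33/4, 35/4) → C = 12
  (72/17, 61/17) → C = 243/17
  (210/23, 45/23) → C = 1905/23
The feasible region is unbounded (it extends along (1, 1), (8, 3)), but C strictly increases along every unbounded feasible direction, so there is no improving ray and the minimum is attained at a vertex.

The optimum lies where -9u + 7v = -13 and -4u + 4v = 2.
Solving simultaneously gives u = 33/4, v = 35/4.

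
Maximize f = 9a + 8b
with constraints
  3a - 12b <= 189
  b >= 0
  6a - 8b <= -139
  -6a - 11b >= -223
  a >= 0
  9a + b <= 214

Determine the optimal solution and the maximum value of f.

a = 85/38, b = 362/19, maximum f = 6557/38

Feasible corners and f = 9a + 8b:
  (85/38, 362/19) → f = 6557/38
  (0, 139/8) → f = 139
  (0, 223/11) → f = 1784/11

The binding constraints are 6a - 8b = -139 and -6a - 11b = -223.
Solving simultaneously gives a = 85/38, b = 362/19.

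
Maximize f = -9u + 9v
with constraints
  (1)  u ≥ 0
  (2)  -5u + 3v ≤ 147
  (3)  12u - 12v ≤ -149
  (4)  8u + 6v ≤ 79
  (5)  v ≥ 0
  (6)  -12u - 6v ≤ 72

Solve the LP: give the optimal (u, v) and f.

u = 0, v = 79/6, maximum f = 237/2

Feasible corners and f = -9u + 9v:
  (0, 149/12) → f = 447/4
  (0, 79/6) → f = 237/2
  (9/28, 535/42) → f = 447/4

The optimum lies where u = 0 and 8u + 6v = 79.
Solving simultaneously gives u = 0, v = 79/6.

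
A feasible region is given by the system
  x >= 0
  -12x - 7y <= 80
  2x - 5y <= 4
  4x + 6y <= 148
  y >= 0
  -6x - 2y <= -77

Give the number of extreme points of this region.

Intersecting each pair of boundary lines and keeping only the points that satisfy every inequality leaves:
  (191/8, 35/4)
  (393/34, 65/17)
  (83/14, 145/7)

3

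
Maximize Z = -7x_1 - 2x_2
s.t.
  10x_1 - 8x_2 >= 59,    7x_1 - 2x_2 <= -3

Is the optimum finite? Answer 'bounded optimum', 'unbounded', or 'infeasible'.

From the feasible point (-71/18, -443/36), moving in the direction (-8, -10) keeps every constraint satisfied while Z increases without bound.

unbounded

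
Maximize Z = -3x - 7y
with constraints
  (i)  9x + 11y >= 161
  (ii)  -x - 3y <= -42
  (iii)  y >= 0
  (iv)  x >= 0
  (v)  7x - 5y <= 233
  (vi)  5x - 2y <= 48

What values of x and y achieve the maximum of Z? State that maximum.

Feasible corners and Z = -3x - 7y:
  (21/16, 217/16) → Z = -791/8
  (0, 161/11) → Z = -1127/11
  (228/17, 162/17) → Z = -1818/17
The feasible region is unbounded (it extends along (0, 1), (2, 5)), but Z strictly decreases along every unbounded feasible direction, so there is no improving ray and the maximum is attained at a vertex.

x = 21/16, y = 217/16, maximum Z = -791/8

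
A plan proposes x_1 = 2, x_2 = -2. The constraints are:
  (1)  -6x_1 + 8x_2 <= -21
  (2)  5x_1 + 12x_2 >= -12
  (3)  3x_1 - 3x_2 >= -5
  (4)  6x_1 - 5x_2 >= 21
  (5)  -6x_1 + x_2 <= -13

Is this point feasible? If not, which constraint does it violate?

Constraint (2): 5x_1 + 12x_2 = -14, which is not ≥ -12. All other constraints are satisfied.

not feasible — violates (2)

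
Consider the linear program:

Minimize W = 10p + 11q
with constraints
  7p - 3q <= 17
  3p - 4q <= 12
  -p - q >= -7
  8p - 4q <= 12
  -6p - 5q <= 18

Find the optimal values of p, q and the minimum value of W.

p = -4/13, q = -42/13, minimum W = -502/13

Vertices and W = 10p + 11q:
  (0, -3) → W = -33
  (-4/13, -42/13) → W = -502/13
  (10/3, 11/3) → W = 221/3
  (-53, 60) → W = 130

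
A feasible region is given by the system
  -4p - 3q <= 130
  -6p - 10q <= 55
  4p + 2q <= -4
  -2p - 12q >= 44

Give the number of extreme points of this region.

3

Pairwise boundary intersections that survive every other constraint:
  (5/2, -7)
  (-55/13, -77/26)
  (10/11, -42/11)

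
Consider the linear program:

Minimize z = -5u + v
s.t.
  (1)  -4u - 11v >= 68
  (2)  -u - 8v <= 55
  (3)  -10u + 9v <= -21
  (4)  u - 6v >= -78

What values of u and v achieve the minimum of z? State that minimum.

u = 61/21, v = -152/21, minimum z = -457/21

Extreme points and z = -5u + v:
  (61/21, -152/21) → z = -457/21
  (-381/146, -382/73) → z = 1141/146
  (-327/89, -571/89) → z = 1064/89

The optimum lies where -4u - 11v = 68 and -u - 8v = 55.
Solving simultaneously gives u = 61/21, v = -152/21.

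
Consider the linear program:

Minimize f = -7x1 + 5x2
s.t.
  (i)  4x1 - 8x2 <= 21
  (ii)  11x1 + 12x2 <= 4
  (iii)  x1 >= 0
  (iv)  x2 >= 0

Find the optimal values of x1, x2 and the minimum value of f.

Feasible corners and f = -7x1 + 5x2:
  (0, 1/3) → f = 5/3
  (4/11, 0) → f = -28/11
  (0, 0) → f = 0

x1 = 4/11, x2 = 0, minimum f = -28/11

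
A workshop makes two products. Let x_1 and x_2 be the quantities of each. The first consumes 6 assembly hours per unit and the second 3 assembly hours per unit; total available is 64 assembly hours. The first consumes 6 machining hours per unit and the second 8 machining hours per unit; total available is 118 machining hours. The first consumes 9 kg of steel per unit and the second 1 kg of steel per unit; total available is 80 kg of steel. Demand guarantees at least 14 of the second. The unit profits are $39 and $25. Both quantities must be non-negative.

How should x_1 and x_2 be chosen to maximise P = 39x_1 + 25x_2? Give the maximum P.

Vertices and P = 39x_1 + 25x_2:
  (0, 59/4) → P = 1475/4
  (0, 14) → P = 350
  (1, 14) → P = 389

x_1 = 1, x_2 = 14, maximum P = 389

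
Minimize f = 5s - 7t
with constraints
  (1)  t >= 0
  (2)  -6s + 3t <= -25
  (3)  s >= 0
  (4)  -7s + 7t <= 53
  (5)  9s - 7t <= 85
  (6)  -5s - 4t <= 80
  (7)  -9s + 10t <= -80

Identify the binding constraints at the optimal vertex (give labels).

(5) and (7)

Corner points and f = 5s - 7t:
  (85/9, 0) → f = 425/9
  (80/9, 0) → f = 400/9
  (290/27, 5/3) → f = 1135/27

The minimum is at (290/27, 5/3). Substituting into each constraint, equality holds for (5) and (7); the remaining constraints have slack.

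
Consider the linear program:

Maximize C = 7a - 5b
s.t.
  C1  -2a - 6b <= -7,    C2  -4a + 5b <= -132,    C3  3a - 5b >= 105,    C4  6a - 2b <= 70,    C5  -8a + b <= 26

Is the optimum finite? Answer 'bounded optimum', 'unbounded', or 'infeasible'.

The boundaries -2a - 6b = -7 and -4a + 5b = -132 meet at (827/34, -118/17), but that point violates 6a - 2b ≤ 70. Every candidate vertex is excluded by some other constraint, so the feasible region is empty.

infeasible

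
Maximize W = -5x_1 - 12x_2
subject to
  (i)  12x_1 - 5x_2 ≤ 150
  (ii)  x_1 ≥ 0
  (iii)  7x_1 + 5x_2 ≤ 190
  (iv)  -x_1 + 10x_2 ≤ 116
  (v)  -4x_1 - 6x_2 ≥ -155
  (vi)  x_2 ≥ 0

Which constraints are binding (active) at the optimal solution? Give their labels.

Vertices and W = -5x_1 - 12x_2:
  (340/19, 246/19) → W = -4652/19
  (25/2, 0) → W = -125/2
  (0, 58/5) → W = -696/5
  (0, 0) → W = 0
  (88/5, 334/25) → W = -6208/25

The maximum is at (0, 0). Substituting into each constraint, equality holds for (ii) and (vi); the remaining constraints have slack.

(ii) and (vi)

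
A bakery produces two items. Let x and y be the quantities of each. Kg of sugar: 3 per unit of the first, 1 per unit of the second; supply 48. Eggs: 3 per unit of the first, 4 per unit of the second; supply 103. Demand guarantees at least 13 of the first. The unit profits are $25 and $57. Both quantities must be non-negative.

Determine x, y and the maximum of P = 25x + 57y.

x = 13, y = 9, maximum P = 838

Feasible corners and P = 25x + 57y:
  (16, 0) → P = 400
  (13, 0) → P = 325
  (13, 9) → P = 838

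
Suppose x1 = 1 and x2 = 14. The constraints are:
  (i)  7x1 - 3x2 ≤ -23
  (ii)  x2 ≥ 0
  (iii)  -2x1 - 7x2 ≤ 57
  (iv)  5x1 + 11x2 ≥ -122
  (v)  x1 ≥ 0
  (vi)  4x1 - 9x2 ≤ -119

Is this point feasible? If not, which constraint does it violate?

feasible

(i): -35 ≤ -23 ✓
(ii): 14 ≥ 0 ✓
(iii): -100 ≤ 57 ✓
(iv): 159 ≥ -122 ✓
(v): 1 ≥ 0 ✓
(vi): -122 ≤ -119 ✓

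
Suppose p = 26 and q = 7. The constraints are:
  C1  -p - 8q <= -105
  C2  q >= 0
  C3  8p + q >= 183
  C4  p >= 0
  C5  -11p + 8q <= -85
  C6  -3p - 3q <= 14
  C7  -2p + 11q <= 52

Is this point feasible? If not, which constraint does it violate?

not feasible — violates C1

Constraint C1: -p - 8q = -82, which is not ≤ -105. All other constraints are satisfied.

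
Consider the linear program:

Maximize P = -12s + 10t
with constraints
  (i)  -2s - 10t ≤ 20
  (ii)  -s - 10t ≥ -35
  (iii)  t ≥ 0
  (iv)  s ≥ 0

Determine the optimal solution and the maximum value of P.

Extreme points and P = -12s + 10t:
  (35, 0) → P = -420
  (0, 7/2) → P = 35
  (0, 0) → P = 0

The binding constraints are -s - 10t = -35 and s = 0.
Solving simultaneously gives s = 0, t = 7/2.

s = 0, t = 7/2, maximum P = 35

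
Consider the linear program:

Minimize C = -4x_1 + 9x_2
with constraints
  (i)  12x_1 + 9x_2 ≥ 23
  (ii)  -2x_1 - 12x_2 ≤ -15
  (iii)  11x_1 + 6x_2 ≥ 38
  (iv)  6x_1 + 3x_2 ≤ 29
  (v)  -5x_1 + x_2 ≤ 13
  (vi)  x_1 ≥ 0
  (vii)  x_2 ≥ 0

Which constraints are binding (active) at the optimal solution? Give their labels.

(ii) and (iv)

Corner points and C = -4x_1 + 9x_2:
  (61/20, 89/120) → C = -221/40
  (101/22, 16/33) → C = -14
  (0, 19/3) → C = 57
  (0, 29/3) → C = 87

The minimum is at (101/22, 16/33). Substituting into each constraint, equality holds for (ii) and (iv); the remaining constraints have slack.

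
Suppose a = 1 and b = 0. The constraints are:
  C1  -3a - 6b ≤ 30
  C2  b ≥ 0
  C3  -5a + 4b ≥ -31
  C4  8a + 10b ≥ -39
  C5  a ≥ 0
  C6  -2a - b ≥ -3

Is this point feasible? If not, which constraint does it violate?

feasible

C1: -3 ≤ 30 ✓
C2: 0 ≥ 0 ✓
C3: -5 ≥ -31 ✓
C4: 8 ≥ -39 ✓
C5: 1 ≥ 0 ✓
C6: -2 ≥ -3 ✓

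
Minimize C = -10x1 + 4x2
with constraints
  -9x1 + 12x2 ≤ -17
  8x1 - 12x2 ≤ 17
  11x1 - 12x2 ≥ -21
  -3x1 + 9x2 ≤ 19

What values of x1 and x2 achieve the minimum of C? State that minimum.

Vertices and C = -10x1 + 4x2:
  (0, -17/12) → C = -17/3
  (127/15, 74/15) → C = -974/15
  (127/12, 203/36) → C = -1499/18

x1 = 127/12, x2 = 203/36, minimum C = -1499/18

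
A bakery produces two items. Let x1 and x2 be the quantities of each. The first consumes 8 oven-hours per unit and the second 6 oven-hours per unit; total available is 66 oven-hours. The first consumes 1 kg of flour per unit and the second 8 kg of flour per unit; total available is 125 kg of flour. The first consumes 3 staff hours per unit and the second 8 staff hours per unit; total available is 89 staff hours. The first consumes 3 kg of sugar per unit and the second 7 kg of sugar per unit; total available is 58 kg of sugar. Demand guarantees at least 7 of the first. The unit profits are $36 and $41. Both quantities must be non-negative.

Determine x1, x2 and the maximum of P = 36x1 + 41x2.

x1 = 7, x2 = 5/3, maximum P = 961/3

Feasible corners and P = 36x1 + 41x2:
  (33/4, 0) → P = 297
  (7, 0) → P = 252
  (7, 5/3) → P = 961/3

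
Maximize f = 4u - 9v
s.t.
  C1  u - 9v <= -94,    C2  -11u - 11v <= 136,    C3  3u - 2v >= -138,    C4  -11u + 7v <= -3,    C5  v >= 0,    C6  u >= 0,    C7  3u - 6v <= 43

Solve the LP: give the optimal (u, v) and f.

Extreme points and f = 4u - 9v:
  (685/92, 1037/92) → f = -6593/92
  (317/7, 325/21) → f = 293/7
  (972, 1527) → f = -9855
The feasible region is unbounded (it extends along (2, 3), (2, 1)), but f strictly decreases along every unbounded feasible direction, so there is no improving ray and the maximum is attained at a vertex.

u = 317/7, v = 325/21, maximum f = 293/7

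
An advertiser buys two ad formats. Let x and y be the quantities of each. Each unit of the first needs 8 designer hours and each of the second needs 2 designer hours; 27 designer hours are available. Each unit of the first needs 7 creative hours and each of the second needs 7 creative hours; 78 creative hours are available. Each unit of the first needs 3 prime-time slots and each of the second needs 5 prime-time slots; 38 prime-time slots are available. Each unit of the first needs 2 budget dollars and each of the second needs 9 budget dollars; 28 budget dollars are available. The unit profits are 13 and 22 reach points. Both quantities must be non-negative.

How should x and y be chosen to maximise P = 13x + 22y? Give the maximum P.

Feasible corners and P = 13x + 22y:
  (0, 0) → P = 0
  (0, 28/9) → P = 616/9
  (27/8, 0) → P = 351/8
  (11/4, 5/2) → P = 363/4

x = 11/4, y = 5/2, maximum P = 363/4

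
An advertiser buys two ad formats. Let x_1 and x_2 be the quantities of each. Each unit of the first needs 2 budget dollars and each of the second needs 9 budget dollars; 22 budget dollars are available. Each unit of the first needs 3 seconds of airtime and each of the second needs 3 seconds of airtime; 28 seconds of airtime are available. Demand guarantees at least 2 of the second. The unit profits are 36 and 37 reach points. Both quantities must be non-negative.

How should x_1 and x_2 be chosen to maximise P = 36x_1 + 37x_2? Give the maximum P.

Corner points and P = 36x_1 + 37x_2:
  (0, 22/9) → P = 814/9
  (0, 2) → P = 74
  (2, 2) → P = 146

x_1 = 2, x_2 = 2, maximum P = 146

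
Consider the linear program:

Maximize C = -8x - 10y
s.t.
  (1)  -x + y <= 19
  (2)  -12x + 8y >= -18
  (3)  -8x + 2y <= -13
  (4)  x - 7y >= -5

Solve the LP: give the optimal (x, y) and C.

Feasible corners and C = -8x - 10y:
  (17/10, 3/10) → C = -83/5
  (83/38, 39/38) → C = -527/19
  (101/54, 53/54) → C = -223/9

The optimum lies where -12x + 8y = -18 and -8x + 2y = -13.
Solving simultaneously gives x = 17/10, y = 3/10.

x = 17/10, y = 3/10, maximum C = -83/5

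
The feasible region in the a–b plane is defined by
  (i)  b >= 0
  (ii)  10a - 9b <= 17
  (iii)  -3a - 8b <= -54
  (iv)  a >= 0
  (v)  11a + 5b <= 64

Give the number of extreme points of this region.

3

Intersecting each pair of boundary lines and keeping only the points that satisfy every inequality leaves:
  (0, 27/4)
  (242/73, 402/73)
  (0, 64/5)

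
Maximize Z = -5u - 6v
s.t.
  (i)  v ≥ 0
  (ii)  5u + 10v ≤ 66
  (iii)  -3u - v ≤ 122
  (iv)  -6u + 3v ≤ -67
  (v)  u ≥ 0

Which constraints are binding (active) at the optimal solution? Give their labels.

(i) and (iv)

Extreme points and Z = -5u - 6v:
  (66/5, 0) → Z = -66
  (67/6, 0) → Z = -335/6
  (868/75, 61/75) → Z = -4706/75

The maximum is at (67/6, 0). Substituting into each constraint, equality holds for (i) and (iv); the remaining constraints have slack.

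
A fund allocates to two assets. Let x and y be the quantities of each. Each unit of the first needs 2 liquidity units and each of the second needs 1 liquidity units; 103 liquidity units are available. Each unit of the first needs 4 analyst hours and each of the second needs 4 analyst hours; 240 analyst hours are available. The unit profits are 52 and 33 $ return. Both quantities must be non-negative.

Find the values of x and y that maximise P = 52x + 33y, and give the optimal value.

The binding constraints are 2x + y = 103 and 4x + 4y = 240.
Solving simultaneously gives x = 43, y = 17.

x = 43, y = 17, maximum P = 2797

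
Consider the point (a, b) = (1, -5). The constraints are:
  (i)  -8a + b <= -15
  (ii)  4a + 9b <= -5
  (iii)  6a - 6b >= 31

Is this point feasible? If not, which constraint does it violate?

Constraint (i): -8a + b = -13, which is not ≤ -15. All other constraints are satisfied.

not feasible — violates (i)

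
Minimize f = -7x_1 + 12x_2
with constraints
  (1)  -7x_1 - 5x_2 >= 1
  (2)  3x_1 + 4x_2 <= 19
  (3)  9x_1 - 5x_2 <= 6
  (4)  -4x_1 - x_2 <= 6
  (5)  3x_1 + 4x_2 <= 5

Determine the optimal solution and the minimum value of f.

Vertices and f = -7x_1 + 12x_2:
  (5/16, -51/80) → f = -787/80
  (-29/13, 38/13) → f = 659/13
  (-24/29, -78/29) → f = -768/29

At the optimal vertex, 9x_1 - 5x_2 = 6 and -4x_1 - x_2 = 6.
Solving simultaneously gives x_1 = -24/29, x_2 = -78/29.

x_1 = -24/29, x_2 = -78/29, minimum f = -768/29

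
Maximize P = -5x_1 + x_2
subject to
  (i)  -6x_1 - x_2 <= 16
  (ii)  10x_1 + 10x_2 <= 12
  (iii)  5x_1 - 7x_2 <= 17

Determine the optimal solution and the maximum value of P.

Vertices and P = -5x_1 + x_2:
  (-86/25, 116/25) → P = 546/25
  (-95/47, -182/47) → P = 293/47
  (127/60, -11/12) → P = -23/2

The optimum lies where -6x_1 - x_2 = 16 and 10x_1 + 10x_2 = 12.
Solving simultaneously gives x_1 = -86/25, x_2 = 116/25.

x_1 = -86/25, x_2 = 116/25, maximum P = 546/25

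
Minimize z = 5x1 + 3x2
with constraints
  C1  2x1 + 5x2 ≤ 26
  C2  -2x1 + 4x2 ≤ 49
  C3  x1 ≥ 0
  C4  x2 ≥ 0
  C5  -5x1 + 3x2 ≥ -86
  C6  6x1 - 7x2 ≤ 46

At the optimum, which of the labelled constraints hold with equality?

C3 and C4

Feasible corners and z = 5x1 + 3x2:
  (0, 26/5) → z = 78/5
  (103/11, 16/11) → z = 563/11
  (0, 0) → z = 0
  (23/3, 0) → z = 115/3

The minimum is at (0, 0). Substituting into each constraint, equality holds for C3 and C4; the remaining constraints have slack.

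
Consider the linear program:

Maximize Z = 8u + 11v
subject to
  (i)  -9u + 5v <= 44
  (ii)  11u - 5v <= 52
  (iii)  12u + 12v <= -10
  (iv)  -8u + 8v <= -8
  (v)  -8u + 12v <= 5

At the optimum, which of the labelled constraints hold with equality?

(iii) and (iv)

Extreme points and Z = 8u + 11v:
  (-49/4, -53/4) → Z = -975/4
  (287/96, -367/96) → Z = -1741/96
  (1/12, -11/12) → Z = -113/12
The feasible region is unbounded (it extends along (-5, -9), (-5, -11)), but Z strictly decreases along every unbounded feasible direction, so there is no improving ray and the maximum is attained at a vertex.

The maximum is at (1/12, -11/12). Substituting into each constraint, equality holds for (iii) and (iv); the remaining constraints have slack.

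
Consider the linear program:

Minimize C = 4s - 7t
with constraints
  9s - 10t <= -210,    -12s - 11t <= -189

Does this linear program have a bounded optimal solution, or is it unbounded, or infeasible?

From the feasible point (-140/73, 1407/73), moving in the direction (10, 9) keeps every constraint satisfied while C decreases without bound.

unbounded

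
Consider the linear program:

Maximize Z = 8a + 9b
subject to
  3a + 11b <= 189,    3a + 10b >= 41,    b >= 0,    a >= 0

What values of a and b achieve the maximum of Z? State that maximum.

a = 63, b = 0, maximum Z = 504

Vertices and Z = 8a + 9b:
  (63, 0) → Z = 504
  (0, 189/11) → Z = 1701/11
  (41/3, 0) → Z = 328/3
  (0, 41/10) → Z = 369/10

At the optimal vertex, 3a + 11b = 189 and b = 0.
Solving simultaneously gives a = 63, b = 0.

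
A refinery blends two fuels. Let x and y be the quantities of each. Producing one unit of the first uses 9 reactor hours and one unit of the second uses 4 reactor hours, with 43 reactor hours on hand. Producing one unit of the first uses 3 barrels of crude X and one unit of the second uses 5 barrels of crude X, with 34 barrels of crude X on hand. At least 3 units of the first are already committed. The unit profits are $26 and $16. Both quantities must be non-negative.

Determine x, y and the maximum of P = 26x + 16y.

Vertices and P = 26x + 16y:
  (43/9, 0) → P = 1118/9
  (3, 0) → P = 78
  (3, 4) → P = 142

The binding constraints are 9x + 4y = 43 and x = 3.
Solving simultaneously gives x = 3, y = 4.

x = 3, y = 4, maximum P = 142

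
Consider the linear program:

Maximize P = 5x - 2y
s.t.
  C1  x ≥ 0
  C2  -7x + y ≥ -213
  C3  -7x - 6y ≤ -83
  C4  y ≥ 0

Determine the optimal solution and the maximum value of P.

Extreme points and P = 5x - 2y:
  (0, 83/6) → P = -83/3
  (213/7, 0) → P = 1065/7
  (83/7, 0) → P = 415/7
The feasible region is unbounded (it extends along (0, 1), (1, 7)), but P strictly decreases along every unbounded feasible direction, so there is no improving ray and the maximum is attained at a vertex.

x = 213/7, y = 0, maximum P = 1065/7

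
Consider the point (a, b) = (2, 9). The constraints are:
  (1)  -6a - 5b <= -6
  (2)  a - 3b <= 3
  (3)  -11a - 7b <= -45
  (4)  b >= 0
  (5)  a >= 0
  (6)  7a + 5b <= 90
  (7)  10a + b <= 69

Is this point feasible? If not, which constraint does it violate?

(1): -57 ≤ -6 ✓
(2): -25 ≤ 3 ✓
(3): -85 ≤ -45 ✓
(4): 9 ≥ 0 ✓
(5): 2 ≥ 0 ✓
(6): 59 ≤ 90 ✓
(7): 29 ≤ 69 ✓

feasible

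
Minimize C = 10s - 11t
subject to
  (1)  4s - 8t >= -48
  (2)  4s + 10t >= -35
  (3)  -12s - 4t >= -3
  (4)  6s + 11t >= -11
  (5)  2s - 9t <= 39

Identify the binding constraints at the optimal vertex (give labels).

Extreme points and C = 10s - 11t:
  (-3/2, 21/4) → C = -291/4
  (-154/23, 61/23) → C = -2211/23
  (77/108, -25/18) → C = 605/27

The minimum is at (-154/23, 61/23). Substituting into each constraint, equality holds for (1) and (4); the remaining constraints have slack.

(1) and (4)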